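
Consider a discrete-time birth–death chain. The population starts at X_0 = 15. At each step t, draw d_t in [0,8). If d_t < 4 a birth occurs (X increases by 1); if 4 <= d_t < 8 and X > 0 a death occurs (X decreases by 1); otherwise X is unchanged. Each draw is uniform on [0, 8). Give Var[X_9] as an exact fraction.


X can drop by at most 1 per step and X_0 = 15 > T = 9, so X_t >= 15 − t >= 6 > 0 for every t <= 9: the floor at 0 (the 'and X > 0' condition) never binds. Hence X_9 = X_0 + Σ_{t<9} Y_t with i.i.d. increments Y_t = y(d_t) ∈ {+1, −1, 0}.
Outcome values over d=0..7: [1, 1, 1, 1, -1, -1, -1, -1]
Σy = 0, Σy² = 8, M = 8
μ = 0/8 = 0,  σ² = 8/8 − (0)² = 1
Independent increments: Var[X_9] = 9·σ² = 9·(1) = 9

9


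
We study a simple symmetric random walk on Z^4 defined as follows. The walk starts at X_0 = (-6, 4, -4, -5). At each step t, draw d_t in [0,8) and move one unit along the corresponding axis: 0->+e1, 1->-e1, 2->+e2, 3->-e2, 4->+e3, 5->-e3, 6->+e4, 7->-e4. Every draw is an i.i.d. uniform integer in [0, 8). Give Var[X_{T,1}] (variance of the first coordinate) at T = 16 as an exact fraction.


Outcome values over d=0..7: [1, -1, 0, 0, 0, 0, 0, 0]
Σy = 0, Σy² = 2, M = 8
μ = 0/8 = 0,  σ² = 2/8 − (0)² = 1/4
Independent increments: Var[X_16] = 16·σ² = 16·(1/4) = 4

4


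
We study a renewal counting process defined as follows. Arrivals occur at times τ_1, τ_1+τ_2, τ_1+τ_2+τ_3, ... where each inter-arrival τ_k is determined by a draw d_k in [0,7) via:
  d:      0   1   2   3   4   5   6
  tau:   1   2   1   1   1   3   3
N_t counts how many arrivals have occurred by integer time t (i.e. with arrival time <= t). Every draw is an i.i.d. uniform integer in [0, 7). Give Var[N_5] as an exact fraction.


Inter-arrival values over d=0..6: [1, 2, 1, 1, 1, 3, 3]
Each d has probability 1/7, so the pmf of τ is: f(1) = 4/7, f(2) = 1/7, f(3) = 2/7
Let p_n(j) = P(N_n = j), with p_0 = [1]. Condition on τ_1: p_n(0) = P(τ > n), and for j >= 1, p_n(j) = Σ_{k<=n} f(k)·p_{n−k}(j−1)
p_1 = [3/7, 4/7]  (j = 0..1)
p_2 = [2/7, 19/49, 16/49]  (j = 0..2)
p_3 = [0, 25/49, 104/343, 64/343]  (j = 0..3)
p_4 = [0, 8/49, 25/49, 528/2401, 256/2401]  (j = 0..4)
p_5 = [0, 4/49, 95/343, 1028/2401, 2560/16807, 1024/16807]  (j = 0..5)
E[N_5] = Σ j·p_5(j) = 47630/16807;  E[N_5²] = Σ j²·p_5(j) = 151316/16807
Var[N_5] = 151316/16807 − (47630/16807)² = 274551112/282475249

274551112/282475249


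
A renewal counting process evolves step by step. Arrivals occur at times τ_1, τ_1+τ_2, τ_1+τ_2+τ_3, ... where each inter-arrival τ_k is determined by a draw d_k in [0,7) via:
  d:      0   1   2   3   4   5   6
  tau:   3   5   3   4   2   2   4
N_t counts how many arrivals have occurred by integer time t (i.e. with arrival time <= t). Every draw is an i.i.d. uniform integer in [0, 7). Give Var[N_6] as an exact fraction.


Inter-arrival values over d=0..6: [3, 5, 3, 4, 2, 2, 4]
Each d has probability 1/7, so the pmf of τ is: f(2) = 2/7, f(3) = 2/7, f(4) = 2/7, f(5) = 1/7
Let p_n(j) = P(N_n = j), with p_0 = [1]. Condition on τ_1: p_n(0) = P(τ > n), and for j >= 1, p_n(j) = Σ_{k<=n} f(k)·p_{n−k}(j−1)
p_1 = [1]  (j = 0)
p_2 = [5/7, 2/7]  (j = 0..1)
p_3 = [3/7, 4/7]  (j = 0..1)
p_4 = [1/7, 38/49, 4/49]  (j = 0..2)
p_5 = [0, 37/49, 12/49]  (j = 0..2)
p_6 = [0, 25/49, 160/343, 8/343]  (j = 0..3)
E[N_6] = Σ j·p_6(j) = 519/343;  E[N_6²] = Σ j²·p_6(j) = 887/343
Var[N_6] = 887/343 − (519/343)² = 34880/117649

34880/117649


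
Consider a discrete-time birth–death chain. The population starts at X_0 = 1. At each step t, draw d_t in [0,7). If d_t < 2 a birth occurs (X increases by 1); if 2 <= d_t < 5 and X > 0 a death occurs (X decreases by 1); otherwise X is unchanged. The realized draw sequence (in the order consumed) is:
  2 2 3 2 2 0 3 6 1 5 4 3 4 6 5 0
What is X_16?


t=0: X=1, d=2 → death, X_1=0
t=1: X=0, d=2 → hold, X_2=0
t=2: X=0, d=3 → hold, X_3=0
t=3: X=0, d=2 → hold, X_4=0
t=4: X=0, d=2 → hold, X_5=0
t=5: X=0, d=0 → birth, X_6=1
t=6: X=1, d=3 → death, X_7=0
t=7: X=0, d=6 → hold, X_8=0
t=8: X=0, d=1 → birth, X_9=1
t=9: X=1, d=5 → hold, X_10=1
t=10: X=1, d=4 → death, X_11=0
t=11: X=0, d=3 → hold, X_12=0
t=12: X=0, d=4 → hold, X_13=0
t=13: X=0, d=6 → hold, X_14=0
t=14: X=0, d=5 → hold, X_15=0
t=15: X=0, d=0 → birth, X_16=1

1


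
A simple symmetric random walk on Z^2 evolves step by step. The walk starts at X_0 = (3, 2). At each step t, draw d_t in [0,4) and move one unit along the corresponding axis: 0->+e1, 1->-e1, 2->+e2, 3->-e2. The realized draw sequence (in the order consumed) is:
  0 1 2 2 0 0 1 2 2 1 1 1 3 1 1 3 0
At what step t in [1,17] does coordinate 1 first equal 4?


1

t=0: X=(3, 2), d=0 → +e1, X_1=(4, 2)
t=1: X=(4, 2), d=1 → -e1, X_2=(3, 2)
t=2: X=(3, 2), d=2 → +e2, X_3=(3, 3)
t=3: X=(3, 3), d=2 → +e2, X_4=(3, 4)
t=4: X=(3, 4), d=0 → +e1, X_5=(4, 4)
t=5: X=(4, 4), d=0 → +e1, X_6=(5, 4)
t=6: X=(5, 4), d=1 → -e1, X_7=(4, 4)
t=7: X=(4, 4), d=2 → +e2, X_8=(4, 5)
t=8: X=(4, 5), d=2 → +e2, X_9=(4, 6)
t=9: X=(4, 6), d=1 → -e1, X_10=(3, 6)
t=10: X=(3, 6), d=1 → -e1, X_11=(2, 6)
t=11: X=(2, 6), d=1 → -e1, X_12=(1, 6)
t=12: X=(1, 6), d=3 → -e2, X_13=(1, 5)
t=13: X=(1, 5), d=1 → -e1, X_14=(0, 5)
t=14: X=(0, 5), d=1 → -e1, X_15=(-1, 5)
t=15: X=(-1, 5), d=3 → -e2, X_16=(-1, 4)
t=16: X=(-1, 4), d=0 → +e1, X_17=(0, 4)


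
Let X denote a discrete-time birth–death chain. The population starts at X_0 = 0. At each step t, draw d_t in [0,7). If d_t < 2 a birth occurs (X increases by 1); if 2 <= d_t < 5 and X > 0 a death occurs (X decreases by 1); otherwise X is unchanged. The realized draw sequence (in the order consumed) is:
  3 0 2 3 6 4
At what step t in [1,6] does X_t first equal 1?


t=0: X=0, d=3 → hold, X_1=0
t=1: X=0, d=0 → birth, X_2=1
t=2: X=1, d=2 → death, X_3=0
t=3: X=0, d=3 → hold, X_4=0
t=4: X=0, d=6 → hold, X_5=0
t=5: X=0, d=4 → hold, X_6=0

2


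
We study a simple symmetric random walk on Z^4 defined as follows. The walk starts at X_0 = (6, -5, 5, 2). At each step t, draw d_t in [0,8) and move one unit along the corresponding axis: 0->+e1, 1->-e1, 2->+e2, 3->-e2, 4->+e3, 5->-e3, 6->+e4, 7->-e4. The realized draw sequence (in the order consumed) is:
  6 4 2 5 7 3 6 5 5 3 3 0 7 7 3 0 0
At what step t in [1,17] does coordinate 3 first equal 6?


2

t=0: X=(6, -5, 5, 2), d=6 → +e4, X_1=(6, -5, 5, 3)
t=1: X=(6, -5, 5, 3), d=4 → +e3, X_2=(6, -5, 6, 3)
t=2: X=(6, -5, 6, 3), d=2 → +e2, X_3=(6, -4, 6, 3)
t=3: X=(6, -4, 6, 3), d=5 → -e3, X_4=(6, -4, 5, 3)
t=4: X=(6, -4, 5, 3), d=7 → -e4, X_5=(6, -4, 5, 2)
t=5: X=(6, -4, 5, 2), d=3 → -e2, X_6=(6, -5, 5, 2)
t=6: X=(6, -5, 5, 2), d=6 → +e4, X_7=(6, -5, 5, 3)
t=7: X=(6, -5, 5, 3), d=5 → -e3, X_8=(6, -5, 4, 3)
t=8: X=(6, -5, 4, 3), d=5 → -e3, X_9=(6, -5, 3, 3)
t=9: X=(6, -5, 3, 3), d=3 → -e2, X_10=(6, -6, 3, 3)
t=10: X=(6, -6, 3, 3), d=3 → -e2, X_11=(6, -7, 3, 3)
t=11: X=(6, -7, 3, 3), d=0 → +e1, X_12=(7, -7, 3, 3)
t=12: X=(7, -7, 3, 3), d=7 → -e4, X_13=(7, -7, 3, 2)
t=13: X=(7, -7, 3, 2), d=7 → -e4, X_14=(7, -7, 3, 1)
t=14: X=(7, -7, 3, 1), d=3 → -e2, X_15=(7, -8, 3, 1)
t=15: X=(7, -8, 3, 1), d=0 → +e1, X_16=(8, -8, 3, 1)
t=16: X=(8, -8, 3, 1), d=0 → +e1, X_17=(9, -8, 3, 1)


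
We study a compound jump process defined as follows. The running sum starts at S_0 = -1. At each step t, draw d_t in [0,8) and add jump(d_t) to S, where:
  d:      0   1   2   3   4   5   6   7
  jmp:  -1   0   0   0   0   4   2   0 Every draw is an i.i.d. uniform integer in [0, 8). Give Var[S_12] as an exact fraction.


429/16

Outcome values over d=0..7: [-1, 0, 0, 0, 0, 4, 2, 0]
Σy = 5, Σy² = 21, M = 8
μ = 5/8 = 5/8,  σ² = 21/8 − (5/8)² = 143/64
Independent increments: Var[S_12] = 12·σ² = 12·(143/64) = 429/16


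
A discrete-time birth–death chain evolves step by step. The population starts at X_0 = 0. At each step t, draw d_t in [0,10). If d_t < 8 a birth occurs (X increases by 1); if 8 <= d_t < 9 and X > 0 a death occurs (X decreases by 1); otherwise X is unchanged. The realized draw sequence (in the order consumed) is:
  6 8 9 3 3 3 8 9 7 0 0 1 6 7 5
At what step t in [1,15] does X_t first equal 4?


10

t=0: X=0, d=6 → birth, X_1=1
t=1: X=1, d=8 → death, X_2=0
t=2: X=0, d=9 → hold, X_3=0
t=3: X=0, d=3 → birth, X_4=1
t=4: X=1, d=3 → birth, X_5=2
t=5: X=2, d=3 → birth, X_6=3
t=6: X=3, d=8 → death, X_7=2
t=7: X=2, d=9 → hold, X_8=2
t=8: X=2, d=7 → birth, X_9=3
t=9: X=3, d=0 → birth, X_10=4
t=10: X=4, d=0 → birth, X_11=5
t=11: X=5, d=1 → birth, X_12=6
t=12: X=6, d=6 → birth, X_13=7
t=13: X=7, d=7 → birth, X_14=8
t=14: X=8, d=5 → birth, X_15=9


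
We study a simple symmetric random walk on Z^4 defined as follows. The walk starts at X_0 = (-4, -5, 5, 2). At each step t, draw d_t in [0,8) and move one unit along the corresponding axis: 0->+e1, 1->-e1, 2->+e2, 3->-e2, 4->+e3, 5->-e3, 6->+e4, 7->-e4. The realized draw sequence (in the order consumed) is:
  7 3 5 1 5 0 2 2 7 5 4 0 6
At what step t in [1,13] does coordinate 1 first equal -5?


t=0: X=(-4, -5, 5, 2), d=7 → -e4, X_1=(-4, -5, 5, 1)
t=1: X=(-4, -5, 5, 1), d=3 → -e2, X_2=(-4, -6, 5, 1)
t=2: X=(-4, -6, 5, 1), d=5 → -e3, X_3=(-4, -6, 4, 1)
t=3: X=(-4, -6, 4, 1), d=1 → -e1, X_4=(-5, -6, 4, 1)
t=4: X=(-5, -6, 4, 1), d=5 → -e3, X_5=(-5, -6, 3, 1)
t=5: X=(-5, -6, 3, 1), d=0 → +e1, X_6=(-4, -6, 3, 1)
t=6: X=(-4, -6, 3, 1), d=2 → +e2, X_7=(-4, -5, 3, 1)
t=7: X=(-4, -5, 3, 1), d=2 → +e2, X_8=(-4, -4, 3, 1)
t=8: X=(-4, -4, 3, 1), d=7 → -e4, X_9=(-4, -4, 3, 0)
t=9: X=(-4, -4, 3, 0), d=5 → -e3, X_10=(-4, -4, 2, 0)
t=10: X=(-4, -4, 2, 0), d=4 → +e3, X_11=(-4, -4, 3, 0)
t=11: X=(-4, -4, 3, 0), d=0 → +e1, X_12=(-3, -4, 3, 0)
t=12: X=(-3, -4, 3, 0), d=6 → +e4, X_13=(-3, -4, 3, 1)

4


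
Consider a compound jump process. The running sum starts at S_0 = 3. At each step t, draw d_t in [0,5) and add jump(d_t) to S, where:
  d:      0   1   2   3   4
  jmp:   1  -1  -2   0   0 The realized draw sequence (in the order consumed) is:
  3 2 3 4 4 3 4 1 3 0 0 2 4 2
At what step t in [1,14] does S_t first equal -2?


14

t=0: S=3, d=3, jump=0, S_1=3
t=1: S=3, d=2, jump=-2, S_2=1
t=2: S=1, d=3, jump=0, S_3=1
t=3: S=1, d=4, jump=0, S_4=1
t=4: S=1, d=4, jump=0, S_5=1
t=5: S=1, d=3, jump=0, S_6=1
t=6: S=1, d=4, jump=0, S_7=1
t=7: S=1, d=1, jump=-1, S_8=0
t=8: S=0, d=3, jump=0, S_9=0
t=9: S=0, d=0, jump=1, S_10=1
t=10: S=1, d=0, jump=1, S_11=2
t=11: S=2, d=2, jump=-2, S_12=0
t=12: S=0, d=4, jump=0, S_13=0
t=13: S=0, d=2, jump=-2, S_14=-2


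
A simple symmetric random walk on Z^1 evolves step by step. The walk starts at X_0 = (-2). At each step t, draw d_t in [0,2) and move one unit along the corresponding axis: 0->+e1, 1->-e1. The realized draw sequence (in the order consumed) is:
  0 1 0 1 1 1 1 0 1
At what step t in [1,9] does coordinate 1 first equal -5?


t=0: X=(-2), d=0 → +e1, X_1=(-1)
t=1: X=(-1), d=1 → -e1, X_2=(-2)
t=2: X=(-2), d=0 → +e1, X_3=(-1)
t=3: X=(-1), d=1 → -e1, X_4=(-2)
t=4: X=(-2), d=1 → -e1, X_5=(-3)
t=5: X=(-3), d=1 → -e1, X_6=(-4)
t=6: X=(-4), d=1 → -e1, X_7=(-5)
t=7: X=(-5), d=0 → +e1, X_8=(-4)
t=8: X=(-4), d=1 → -e1, X_9=(-5)

7


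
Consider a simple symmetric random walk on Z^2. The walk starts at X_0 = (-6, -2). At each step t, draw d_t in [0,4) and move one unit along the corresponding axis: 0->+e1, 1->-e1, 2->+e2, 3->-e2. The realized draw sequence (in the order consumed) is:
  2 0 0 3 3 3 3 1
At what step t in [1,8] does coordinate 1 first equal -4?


3

t=0: X=(-6, -2), d=2 → +e2, X_1=(-6, -1)
t=1: X=(-6, -1), d=0 → +e1, X_2=(-5, -1)
t=2: X=(-5, -1), d=0 → +e1, X_3=(-4, -1)
t=3: X=(-4, -1), d=3 → -e2, X_4=(-4, -2)
t=4: X=(-4, -2), d=3 → -e2, X_5=(-4, -3)
t=5: X=(-4, -3), d=3 → -e2, X_6=(-4, -4)
t=6: X=(-4, -4), d=3 → -e2, X_7=(-4, -5)
t=7: X=(-4, -5), d=1 → -e1, X_8=(-5, -5)


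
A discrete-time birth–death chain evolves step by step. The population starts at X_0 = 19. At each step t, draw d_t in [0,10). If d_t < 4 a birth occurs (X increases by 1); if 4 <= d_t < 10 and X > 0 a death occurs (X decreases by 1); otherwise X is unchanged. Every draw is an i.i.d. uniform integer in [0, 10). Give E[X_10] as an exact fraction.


17

X can drop by at most 1 per step and X_0 = 19 > T = 10, so X_t >= 19 − t >= 9 > 0 for every t <= 10: the floor at 0 (the 'and X > 0' condition) never binds. Hence X_10 = X_0 + Σ_{t<10} Y_t with i.i.d. increments Y_t = y(d_t) ∈ {+1, −1, 0}.
Outcome values over d=0..9: [1, 1, 1, 1, -1, -1, -1, -1, -1, -1]
Σy = -2, Σy² = 10, M = 10
μ = -2/10 = -1/5,  σ² = 10/10 − (-1/5)² = 24/25
E[X_10] = 19 + 10·(-1/5) = 17


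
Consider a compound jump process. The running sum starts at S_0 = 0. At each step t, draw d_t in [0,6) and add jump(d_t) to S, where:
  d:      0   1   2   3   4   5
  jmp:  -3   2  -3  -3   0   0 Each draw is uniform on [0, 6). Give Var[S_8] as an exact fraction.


Outcome values over d=0..5: [-3, 2, -3, -3, 0, 0]
Σy = -7, Σy² = 31, M = 6
μ = -7/6 = -7/6,  σ² = 31/6 − (-7/6)² = 137/36
Independent increments: Var[S_8] = 8·σ² = 8·(137/36) = 274/9

274/9


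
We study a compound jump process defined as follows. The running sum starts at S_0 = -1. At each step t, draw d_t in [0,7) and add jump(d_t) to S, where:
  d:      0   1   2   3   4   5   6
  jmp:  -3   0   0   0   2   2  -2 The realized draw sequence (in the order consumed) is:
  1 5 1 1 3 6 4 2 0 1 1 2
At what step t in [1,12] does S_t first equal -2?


t=0: S=-1, d=1, jump=0, S_1=-1
t=1: S=-1, d=5, jump=2, S_2=1
t=2: S=1, d=1, jump=0, S_3=1
t=3: S=1, d=1, jump=0, S_4=1
t=4: S=1, d=3, jump=0, S_5=1
t=5: S=1, d=6, jump=-2, S_6=-1
t=6: S=-1, d=4, jump=2, S_7=1
t=7: S=1, d=2, jump=0, S_8=1
t=8: S=1, d=0, jump=-3, S_9=-2
t=9: S=-2, d=1, jump=0, S_10=-2
t=10: S=-2, d=1, jump=0, S_11=-2
t=11: S=-2, d=2, jump=0, S_12=-2

9


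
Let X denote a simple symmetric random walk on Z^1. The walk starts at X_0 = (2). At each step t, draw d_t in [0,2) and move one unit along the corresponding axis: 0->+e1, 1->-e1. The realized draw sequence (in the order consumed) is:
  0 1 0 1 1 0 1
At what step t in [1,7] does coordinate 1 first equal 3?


t=0: X=(2), d=0 → +e1, X_1=(3)
t=1: X=(3), d=1 → -e1, X_2=(2)
t=2: X=(2), d=0 → +e1, X_3=(3)
t=3: X=(3), d=1 → -e1, X_4=(2)
t=4: X=(2), d=1 → -e1, X_5=(1)
t=5: X=(1), d=0 → +e1, X_6=(2)
t=6: X=(2), d=1 → -e1, X_7=(1)

1


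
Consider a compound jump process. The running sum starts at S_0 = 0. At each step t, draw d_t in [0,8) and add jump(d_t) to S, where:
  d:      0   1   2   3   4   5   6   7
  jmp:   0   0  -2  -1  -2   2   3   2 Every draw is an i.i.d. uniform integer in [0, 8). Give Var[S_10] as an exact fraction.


Outcome values over d=0..7: [0, 0, -2, -1, -2, 2, 3, 2]
Σy = 2, Σy² = 26, M = 8
μ = 2/8 = 1/4,  σ² = 26/8 − (1/4)² = 51/16
Independent increments: Var[S_10] = 10·σ² = 10·(51/16) = 255/8

255/8


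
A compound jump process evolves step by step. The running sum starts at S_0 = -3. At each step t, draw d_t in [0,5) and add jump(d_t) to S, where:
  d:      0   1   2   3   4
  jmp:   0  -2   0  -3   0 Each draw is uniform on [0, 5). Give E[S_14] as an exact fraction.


Outcome values over d=0..4: [0, -2, 0, -3, 0]
Σy = -5, Σy² = 13, M = 5
μ = -5/5 = -1,  σ² = 13/5 − (-1)² = 8/5
E[S_14] = -3 + 14·(-1) = -17

-17


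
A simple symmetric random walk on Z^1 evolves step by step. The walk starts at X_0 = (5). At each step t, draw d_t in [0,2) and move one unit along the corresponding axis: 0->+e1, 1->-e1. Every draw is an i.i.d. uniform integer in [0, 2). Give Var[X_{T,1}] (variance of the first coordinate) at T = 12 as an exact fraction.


12

Outcome values over d=0..1: [1, -1]
Σy = 0, Σy² = 2, M = 2
μ = 0/2 = 0,  σ² = 2/2 − (0)² = 1
Independent increments: Var[X_12] = 12·σ² = 12·(1) = 12


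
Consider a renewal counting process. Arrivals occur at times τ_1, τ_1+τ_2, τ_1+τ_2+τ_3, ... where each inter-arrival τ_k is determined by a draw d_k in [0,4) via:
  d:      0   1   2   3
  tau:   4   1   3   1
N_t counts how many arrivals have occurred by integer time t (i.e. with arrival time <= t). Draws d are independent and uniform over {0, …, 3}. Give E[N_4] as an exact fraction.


27/16

Inter-arrival values over d=0..3: [4, 1, 3, 1]
Each d has probability 1/4, so the pmf of τ is: f(1) = 1/2, f(3) = 1/4, f(4) = 1/4
Renewal equation for m(n) = E[N_n]: condition on τ_1 = k (if k <= n, one arrival plus a fresh copy on the remaining n−k steps): m(n) = F(n) + Σ_{k<=n} f(k)·m(n−k), where F(n) = P(τ <= n) and m(0) = 0
m(1) = F(1) = 1/2
m(2) = F(2) + f(1)·m(1) = 1/2 + 1/2·1/2 = 3/4
m(3) = F(3) + f(1)·m(2) = 3/4 + 1/2·3/4 = 9/8
m(4) = F(4) + f(1)·m(3) + f(3)·m(1) = 1 + 1/2·9/8 + 1/4·1/2 = 27/16
E[N_4] = m(4) = 27/16


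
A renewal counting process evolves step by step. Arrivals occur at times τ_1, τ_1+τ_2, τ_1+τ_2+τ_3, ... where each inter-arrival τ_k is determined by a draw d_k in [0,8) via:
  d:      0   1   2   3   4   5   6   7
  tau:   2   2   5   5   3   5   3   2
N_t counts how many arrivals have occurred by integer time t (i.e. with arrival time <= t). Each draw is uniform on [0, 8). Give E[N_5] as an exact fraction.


Inter-arrival values over d=0..7: [2, 2, 5, 5, 3, 5, 3, 2]
Each d has probability 1/8, so the pmf of τ is: f(2) = 3/8, f(3) = 1/4, f(5) = 3/8
Renewal equation for m(n) = E[N_n]: condition on τ_1 = k (if k <= n, one arrival plus a fresh copy on the remaining n−k steps): m(n) = F(n) + Σ_{k<=n} f(k)·m(n−k), where F(n) = P(τ <= n) and m(0) = 0
m(1) = F(1) = 0
m(2) = F(2) = 3/8
m(3) = F(3) = 5/8
m(4) = F(4) + f(2)·m(2) = 5/8 + 3/8·3/8 = 49/64
m(5) = F(5) + f(2)·m(3) + f(3)·m(2) = 1 + 3/8·5/8 + 1/4·3/8 = 85/64
E[N_5] = m(5) = 85/64

85/64


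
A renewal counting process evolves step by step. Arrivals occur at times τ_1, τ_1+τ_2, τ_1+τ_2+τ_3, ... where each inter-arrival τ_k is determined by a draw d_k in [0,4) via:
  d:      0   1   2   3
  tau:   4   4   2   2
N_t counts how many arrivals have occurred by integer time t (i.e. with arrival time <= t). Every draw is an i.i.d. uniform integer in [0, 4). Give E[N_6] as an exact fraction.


Inter-arrival values over d=0..3: [4, 4, 2, 2]
Each d has probability 1/4, so the pmf of τ is: f(2) = 1/2, f(4) = 1/2
Renewal equation for m(n) = E[N_n]: condition on τ_1 = k (if k <= n, one arrival plus a fresh copy on the remaining n−k steps): m(n) = F(n) + Σ_{k<=n} f(k)·m(n−k), where F(n) = P(τ <= n) and m(0) = 0
m(1) = F(1) = 0
m(2) = F(2) = 1/2
m(3) = F(3) = 1/2
m(4) = F(4) + f(2)·m(2) = 1 + 1/2·1/2 = 5/4
m(5) = F(5) + f(2)·m(3) = 1 + 1/2·1/2 = 5/4
m(6) = F(6) + f(2)·m(4) + f(4)·m(2) = 1 + 1/2·5/4 + 1/2·1/2 = 15/8
E[N_6] = m(6) = 15/8

15/8


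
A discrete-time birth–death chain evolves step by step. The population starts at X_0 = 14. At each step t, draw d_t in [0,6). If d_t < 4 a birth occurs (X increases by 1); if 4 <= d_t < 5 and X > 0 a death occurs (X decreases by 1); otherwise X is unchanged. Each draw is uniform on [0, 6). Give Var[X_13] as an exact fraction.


X can drop by at most 1 per step and X_0 = 14 > T = 13, so X_t >= 14 − t >= 1 > 0 for every t <= 13: the floor at 0 (the 'and X > 0' condition) never binds. Hence X_13 = X_0 + Σ_{t<13} Y_t with i.i.d. increments Y_t = y(d_t) ∈ {+1, −1, 0}.
Outcome values over d=0..5: [1, 1, 1, 1, -1, 0]
Σy = 3, Σy² = 5, M = 6
μ = 3/6 = 1/2,  σ² = 5/6 − (1/2)² = 7/12
Independent increments: Var[X_13] = 13·σ² = 13·(7/12) = 91/12

91/12


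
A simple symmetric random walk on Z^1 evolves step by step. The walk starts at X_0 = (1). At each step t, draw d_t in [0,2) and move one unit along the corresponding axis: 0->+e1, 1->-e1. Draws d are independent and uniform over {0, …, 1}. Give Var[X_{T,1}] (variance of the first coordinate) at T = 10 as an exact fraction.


10

Outcome values over d=0..1: [1, -1]
Σy = 0, Σy² = 2, M = 2
μ = 0/2 = 0,  σ² = 2/2 − (0)² = 1
Independent increments: Var[X_10] = 10·σ² = 10·(1) = 10


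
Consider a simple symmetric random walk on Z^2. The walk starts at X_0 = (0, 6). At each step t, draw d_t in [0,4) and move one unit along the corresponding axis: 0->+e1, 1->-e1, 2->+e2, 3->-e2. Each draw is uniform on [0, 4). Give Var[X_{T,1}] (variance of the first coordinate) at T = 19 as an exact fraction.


Outcome values over d=0..3: [1, -1, 0, 0]
Σy = 0, Σy² = 2, M = 4
μ = 0/4 = 0,  σ² = 2/4 − (0)² = 1/2
Independent increments: Var[X_19] = 19·σ² = 19·(1/2) = 19/2

19/2


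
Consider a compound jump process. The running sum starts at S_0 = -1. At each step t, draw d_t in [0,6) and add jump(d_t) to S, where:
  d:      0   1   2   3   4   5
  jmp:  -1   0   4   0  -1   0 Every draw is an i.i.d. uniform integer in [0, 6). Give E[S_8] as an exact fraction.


Outcome values over d=0..5: [-1, 0, 4, 0, -1, 0]
Σy = 2, Σy² = 18, M = 6
μ = 2/6 = 1/3,  σ² = 18/6 − (1/3)² = 26/9
E[S_8] = -1 + 8·(1/3) = 5/3

5/3


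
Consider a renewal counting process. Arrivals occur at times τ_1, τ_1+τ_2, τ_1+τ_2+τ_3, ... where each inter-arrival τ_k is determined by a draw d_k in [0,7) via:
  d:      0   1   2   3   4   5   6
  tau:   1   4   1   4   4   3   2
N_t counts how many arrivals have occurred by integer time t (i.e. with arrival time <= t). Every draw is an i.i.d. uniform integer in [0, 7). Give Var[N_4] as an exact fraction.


2101088/5764801

Inter-arrival values over d=0..6: [1, 4, 1, 4, 4, 3, 2]
Each d has probability 1/7, so the pmf of τ is: f(1) = 2/7, f(2) = 1/7, f(3) = 1/7, f(4) = 3/7
Let p_n(j) = P(N_n = j), with p_0 = [1]. Condition on τ_1: p_n(0) = P(τ > n), and for j >= 1, p_n(j) = Σ_{k<=n} f(k)·p_{n−k}(j−1)
p_1 = [5/7, 2/7]  (j = 0..1)
p_2 = [4/7, 17/49, 4/49]  (j = 0..2)
p_3 = [3/7, 20/49, 48/343, 8/343]  (j = 0..3)
p_4 = [0, 36/49, 71/343, 124/2401, 16/2401]  (j = 0..4)
E[N_4] = Σ j·p_4(j) = 3194/2401;  E[N_4²] = Σ j²·p_4(j) = 732/343
Var[N_4] = 732/343 − (3194/2401)² = 2101088/5764801


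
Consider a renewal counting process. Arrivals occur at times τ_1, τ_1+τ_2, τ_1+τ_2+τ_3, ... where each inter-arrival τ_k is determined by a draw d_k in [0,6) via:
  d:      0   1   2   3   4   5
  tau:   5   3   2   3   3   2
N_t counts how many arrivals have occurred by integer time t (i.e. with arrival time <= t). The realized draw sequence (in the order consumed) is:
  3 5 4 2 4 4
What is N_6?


2

draw d_1=3: τ_1=3, arrival time A_1=3
draw d_2=5: τ_2=2, arrival time A_2=5
draw d_3=4: τ_3=3, arrival time A_3=8
draw d_4=2: τ_4=2, arrival time A_4=10
draw d_5=4: τ_5=3, arrival time A_5=13
draw d_6=4: τ_6=3, arrival time A_6=16
N_t over t=0..6: 0:0 1:0 2:0 3:1 4:1 5:2 6:2


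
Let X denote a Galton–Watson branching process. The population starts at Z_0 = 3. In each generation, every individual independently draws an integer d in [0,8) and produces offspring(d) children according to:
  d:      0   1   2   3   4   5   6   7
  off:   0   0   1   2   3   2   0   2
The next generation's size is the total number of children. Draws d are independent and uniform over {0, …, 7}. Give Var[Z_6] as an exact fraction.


2053603125/16777216

Outcome values over d=0..7: [0, 0, 1, 2, 3, 2, 0, 2]
Σy = 10, Σy² = 22, M = 8
μ = 10/8 = 5/4,  σ² = 22/8 − (5/4)² = 19/16
V_0 = 0, E_0 = 3
V_1 = 19/16·E_0 + (5/4)²·V_0 = 57/16;  E_1 = 15/4
V_2 = 19/16·E_1 + (5/4)²·V_1 = 2565/256;  E_2 = 75/16
V_3 = 19/16·E_2 + (5/4)²·V_2 = 86925/4096;  E_3 = 375/64
V_4 = 19/16·E_3 + (5/4)²·V_3 = 2629125/65536;  E_4 = 1875/256
V_5 = 19/16·E_4 + (5/4)²·V_4 = 74848125/1048576;  E_5 = 9375/1024
V_6 = 19/16·E_5 + (5/4)²·V_5 = 2053603125/16777216;  E_6 = 46875/4096


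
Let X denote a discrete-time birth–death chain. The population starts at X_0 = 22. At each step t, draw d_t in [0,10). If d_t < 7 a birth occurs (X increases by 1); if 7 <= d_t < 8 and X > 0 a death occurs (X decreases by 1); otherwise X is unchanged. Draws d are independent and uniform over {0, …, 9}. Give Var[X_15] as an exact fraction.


X can drop by at most 1 per step and X_0 = 22 > T = 15, so X_t >= 22 − t >= 7 > 0 for every t <= 15: the floor at 0 (the 'and X > 0' condition) never binds. Hence X_15 = X_0 + Σ_{t<15} Y_t with i.i.d. increments Y_t = y(d_t) ∈ {+1, −1, 0}.
Outcome values over d=0..9: [1, 1, 1, 1, 1, 1, 1, -1, 0, 0]
Σy = 6, Σy² = 8, M = 10
μ = 6/10 = 3/5,  σ² = 8/10 − (3/5)² = 11/25
Independent increments: Var[X_15] = 15·σ² = 15·(11/25) = 33/5

33/5


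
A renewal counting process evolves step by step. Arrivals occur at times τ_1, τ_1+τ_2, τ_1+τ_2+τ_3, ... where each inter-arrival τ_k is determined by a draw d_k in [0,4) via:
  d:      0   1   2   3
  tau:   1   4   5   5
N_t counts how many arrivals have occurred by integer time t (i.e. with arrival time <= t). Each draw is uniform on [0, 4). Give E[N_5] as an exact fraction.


1237/1024

Inter-arrival values over d=0..3: [1, 4, 5, 5]
Each d has probability 1/4, so the pmf of τ is: f(1) = 1/4, f(4) = 1/4, f(5) = 1/2
Renewal equation for m(n) = E[N_n]: condition on τ_1 = k (if k <= n, one arrival plus a fresh copy on the remaining n−k steps): m(n) = F(n) + Σ_{k<=n} f(k)·m(n−k), where F(n) = P(τ <= n) and m(0) = 0
m(1) = F(1) = 1/4
m(2) = F(2) + f(1)·m(1) = 1/4 + 1/4·1/4 = 5/16
m(3) = F(3) + f(1)·m(2) = 1/4 + 1/4·5/16 = 21/64
m(4) = F(4) + f(1)·m(3) = 1/2 + 1/4·21/64 = 149/256
m(5) = F(5) + f(1)·m(4) + f(4)·m(1) = 1 + 1/4·149/256 + 1/4·1/4 = 1237/1024
E[N_5] = m(5) = 1237/1024


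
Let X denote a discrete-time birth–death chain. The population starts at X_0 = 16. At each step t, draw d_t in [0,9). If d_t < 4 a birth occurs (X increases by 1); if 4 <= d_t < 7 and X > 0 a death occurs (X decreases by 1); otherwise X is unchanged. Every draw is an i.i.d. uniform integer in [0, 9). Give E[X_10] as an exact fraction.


X can drop by at most 1 per step and X_0 = 16 > T = 10, so X_t >= 16 − t >= 6 > 0 for every t <= 10: the floor at 0 (the 'and X > 0' condition) never binds. Hence X_10 = X_0 + Σ_{t<10} Y_t with i.i.d. increments Y_t = y(d_t) ∈ {+1, −1, 0}.
Outcome values over d=0..8: [1, 1, 1, 1, -1, -1, -1, 0, 0]
Σy = 1, Σy² = 7, M = 9
μ = 1/9 = 1/9,  σ² = 7/9 − (1/9)² = 62/81
E[X_10] = 16 + 10·(1/9) = 154/9

154/9


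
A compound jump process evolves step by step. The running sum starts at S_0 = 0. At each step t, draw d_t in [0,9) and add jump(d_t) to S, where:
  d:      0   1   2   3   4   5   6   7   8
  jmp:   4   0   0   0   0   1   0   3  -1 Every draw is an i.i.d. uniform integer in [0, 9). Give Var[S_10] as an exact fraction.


Outcome values over d=0..8: [4, 0, 0, 0, 0, 1, 0, 3, -1]
Σy = 7, Σy² = 27, M = 9
μ = 7/9 = 7/9,  σ² = 27/9 − (7/9)² = 194/81
Independent increments: Var[S_10] = 10·σ² = 10·(194/81) = 1940/81

1940/81


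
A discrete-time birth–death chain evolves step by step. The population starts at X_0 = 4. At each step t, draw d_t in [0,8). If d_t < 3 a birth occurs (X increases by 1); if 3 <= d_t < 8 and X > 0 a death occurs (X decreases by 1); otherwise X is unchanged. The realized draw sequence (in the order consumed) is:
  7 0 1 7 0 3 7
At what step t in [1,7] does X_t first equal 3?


1

t=0: X=4, d=7 → death, X_1=3
t=1: X=3, d=0 → birth, X_2=4
t=2: X=4, d=1 → birth, X_3=5
t=3: X=5, d=7 → death, X_4=4
t=4: X=4, d=0 → birth, X_5=5
t=5: X=5, d=3 → death, X_6=4
t=6: X=4, d=7 → death, X_7=3


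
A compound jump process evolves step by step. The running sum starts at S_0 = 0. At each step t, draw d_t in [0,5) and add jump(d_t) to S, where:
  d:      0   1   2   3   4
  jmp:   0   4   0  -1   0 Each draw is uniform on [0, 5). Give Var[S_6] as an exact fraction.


Outcome values over d=0..4: [0, 4, 0, -1, 0]
Σy = 3, Σy² = 17, M = 5
μ = 3/5 = 3/5,  σ² = 17/5 − (3/5)² = 76/25
Independent increments: Var[S_6] = 6·σ² = 6·(76/25) = 456/25

456/25


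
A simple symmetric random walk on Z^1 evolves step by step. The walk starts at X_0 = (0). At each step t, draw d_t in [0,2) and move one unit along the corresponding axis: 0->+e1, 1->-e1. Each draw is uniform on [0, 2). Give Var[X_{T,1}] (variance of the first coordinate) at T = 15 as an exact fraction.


Outcome values over d=0..1: [1, -1]
Σy = 0, Σy² = 2, M = 2
μ = 0/2 = 0,  σ² = 2/2 − (0)² = 1
Independent increments: Var[X_15] = 15·σ² = 15·(1) = 15

15


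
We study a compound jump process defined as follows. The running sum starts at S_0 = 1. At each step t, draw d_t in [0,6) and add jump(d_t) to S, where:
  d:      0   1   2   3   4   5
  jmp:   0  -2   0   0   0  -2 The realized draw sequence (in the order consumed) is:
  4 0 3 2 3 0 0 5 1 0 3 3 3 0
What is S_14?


t=0: S=1, d=4, jump=0, S_1=1
t=1: S=1, d=0, jump=0, S_2=1
t=2: S=1, d=3, jump=0, S_3=1
t=3: S=1, d=2, jump=0, S_4=1
t=4: S=1, d=3, jump=0, S_5=1
t=5: S=1, d=0, jump=0, S_6=1
t=6: S=1, d=0, jump=0, S_7=1
t=7: S=1, d=5, jump=-2, S_8=-1
t=8: S=-1, d=1, jump=-2, S_9=-3
t=9: S=-3, d=0, jump=0, S_10=-3
t=10: S=-3, d=3, jump=0, S_11=-3
t=11: S=-3, d=3, jump=0, S_12=-3
t=12: S=-3, d=3, jump=0, S_13=-3
t=13: S=-3, d=0, jump=0, S_14=-3

-3


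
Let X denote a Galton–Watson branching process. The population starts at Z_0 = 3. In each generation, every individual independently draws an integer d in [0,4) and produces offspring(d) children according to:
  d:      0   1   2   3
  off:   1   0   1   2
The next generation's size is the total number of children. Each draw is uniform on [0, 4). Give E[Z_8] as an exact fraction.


Outcome values over d=0..3: [1, 0, 1, 2]
Σy = 4, Σy² = 6, M = 4
μ = 4/4 = 1,  σ² = 6/4 − (1)² = 1/2
E[Z_0] = 3
E[Z_1] = 1·E[Z_0] = 3
E[Z_2] = 1·E[Z_1] = 3
E[Z_3] = 1·E[Z_2] = 3
E[Z_4] = 1·E[Z_3] = 3
E[Z_5] = 1·E[Z_4] = 3
E[Z_6] = 1·E[Z_5] = 3
E[Z_7] = 1·E[Z_6] = 3
E[Z_8] = 1·E[Z_7] = 3

3


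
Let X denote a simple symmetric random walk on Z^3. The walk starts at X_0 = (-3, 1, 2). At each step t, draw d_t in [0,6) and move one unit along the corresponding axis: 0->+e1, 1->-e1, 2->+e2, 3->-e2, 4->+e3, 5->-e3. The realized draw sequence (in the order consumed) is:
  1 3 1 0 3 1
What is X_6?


(-5, -1, 2)

t=0: X=(-3, 1, 2), d=1 → -e1, X_1=(-4, 1, 2)
t=1: X=(-4, 1, 2), d=3 → -e2, X_2=(-4, 0, 2)
t=2: X=(-4, 0, 2), d=1 → -e1, X_3=(-5, 0, 2)
t=3: X=(-5, 0, 2), d=0 → +e1, X_4=(-4, 0, 2)
t=4: X=(-4, 0, 2), d=3 → -e2, X_5=(-4, -1, 2)
t=5: X=(-4, -1, 2), d=1 → -e1, X_6=(-5, -1, 2)


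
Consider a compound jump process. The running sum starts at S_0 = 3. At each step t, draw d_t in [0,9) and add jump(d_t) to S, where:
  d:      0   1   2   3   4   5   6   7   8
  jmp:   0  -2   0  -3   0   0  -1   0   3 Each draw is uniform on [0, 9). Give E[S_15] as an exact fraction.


-2

Outcome values over d=0..8: [0, -2, 0, -3, 0, 0, -1, 0, 3]
Σy = -3, Σy² = 23, M = 9
μ = -3/9 = -1/3,  σ² = 23/9 − (-1/3)² = 22/9
E[S_15] = 3 + 15·(-1/3) = -2


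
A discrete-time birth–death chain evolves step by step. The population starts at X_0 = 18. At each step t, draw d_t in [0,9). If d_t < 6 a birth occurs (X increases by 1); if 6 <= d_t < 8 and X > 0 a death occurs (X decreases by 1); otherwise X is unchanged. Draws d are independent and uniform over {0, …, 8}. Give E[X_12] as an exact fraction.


70/3

X can drop by at most 1 per step and X_0 = 18 > T = 12, so X_t >= 18 − t >= 6 > 0 for every t <= 12: the floor at 0 (the 'and X > 0' condition) never binds. Hence X_12 = X_0 + Σ_{t<12} Y_t with i.i.d. increments Y_t = y(d_t) ∈ {+1, −1, 0}.
Outcome values over d=0..8: [1, 1, 1, 1, 1, 1, -1, -1, 0]
Σy = 4, Σy² = 8, M = 9
μ = 4/9 = 4/9,  σ² = 8/9 − (4/9)² = 56/81
E[X_12] = 18 + 12·(4/9) = 70/3


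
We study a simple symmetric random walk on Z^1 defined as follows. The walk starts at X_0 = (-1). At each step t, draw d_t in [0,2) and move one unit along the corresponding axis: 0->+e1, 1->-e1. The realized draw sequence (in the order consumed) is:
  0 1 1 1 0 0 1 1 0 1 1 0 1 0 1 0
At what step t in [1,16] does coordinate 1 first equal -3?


4

t=0: X=(-1), d=0 → +e1, X_1=(0)
t=1: X=(0), d=1 → -e1, X_2=(-1)
t=2: X=(-1), d=1 → -e1, X_3=(-2)
t=3: X=(-2), d=1 → -e1, X_4=(-3)
t=4: X=(-3), d=0 → +e1, X_5=(-2)
t=5: X=(-2), d=0 → +e1, X_6=(-1)
t=6: X=(-1), d=1 → -e1, X_7=(-2)
t=7: X=(-2), d=1 → -e1, X_8=(-3)
t=8: X=(-3), d=0 → +e1, X_9=(-2)
t=9: X=(-2), d=1 → -e1, X_10=(-3)
t=10: X=(-3), d=1 → -e1, X_11=(-4)
t=11: X=(-4), d=0 → +e1, X_12=(-3)
t=12: X=(-3), d=1 → -e1, X_13=(-4)
t=13: X=(-4), d=0 → +e1, X_14=(-3)
t=14: X=(-3), d=1 → -e1, X_15=(-4)
t=15: X=(-4), d=0 → +e1, X_16=(-3)


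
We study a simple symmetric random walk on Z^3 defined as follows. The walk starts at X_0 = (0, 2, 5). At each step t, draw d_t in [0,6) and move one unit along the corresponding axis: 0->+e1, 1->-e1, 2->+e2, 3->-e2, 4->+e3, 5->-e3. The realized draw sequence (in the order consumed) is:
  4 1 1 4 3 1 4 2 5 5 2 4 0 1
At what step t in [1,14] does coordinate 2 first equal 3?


t=0: X=(0, 2, 5), d=4 → +e3, X_1=(0, 2, 6)
t=1: X=(0, 2, 6), d=1 → -e1, X_2=(-1, 2, 6)
t=2: X=(-1, 2, 6), d=1 → -e1, X_3=(-2, 2, 6)
t=3: X=(-2, 2, 6), d=4 → +e3, X_4=(-2, 2, 7)
t=4: X=(-2, 2, 7), d=3 → -e2, X_5=(-2, 1, 7)
t=5: X=(-2, 1, 7), d=1 → -e1, X_6=(-3, 1, 7)
t=6: X=(-3, 1, 7), d=4 → +e3, X_7=(-3, 1, 8)
t=7: X=(-3, 1, 8), d=2 → +e2, X_8=(-3, 2, 8)
t=8: X=(-3, 2, 8), d=5 → -e3, X_9=(-3, 2, 7)
t=9: X=(-3, 2, 7), d=5 → -e3, X_10=(-3, 2, 6)
t=10: X=(-3, 2, 6), d=2 → +e2, X_11=(-3, 3, 6)
t=11: X=(-3, 3, 6), d=4 → +e3, X_12=(-3, 3, 7)
t=12: X=(-3, 3, 7), d=0 → +e1, X_13=(-2, 3, 7)
t=13: X=(-2, 3, 7), d=1 → -e1, X_14=(-3, 3, 7)

11


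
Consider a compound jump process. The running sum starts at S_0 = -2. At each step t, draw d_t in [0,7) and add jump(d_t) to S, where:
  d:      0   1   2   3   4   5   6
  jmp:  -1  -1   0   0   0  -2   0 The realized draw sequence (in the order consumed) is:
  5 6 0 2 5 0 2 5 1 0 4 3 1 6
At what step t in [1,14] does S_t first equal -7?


5

t=0: S=-2, d=5, jump=-2, S_1=-4
t=1: S=-4, d=6, jump=0, S_2=-4
t=2: S=-4, d=0, jump=-1, S_3=-5
t=3: S=-5, d=2, jump=0, S_4=-5
t=4: S=-5, d=5, jump=-2, S_5=-7
t=5: S=-7, d=0, jump=-1, S_6=-8
t=6: S=-8, d=2, jump=0, S_7=-8
t=7: S=-8, d=5, jump=-2, S_8=-10
t=8: S=-10, d=1, jump=-1, S_9=-11
t=9: S=-11, d=0, jump=-1, S_10=-12
t=10: S=-12, d=4, jump=0, S_11=-12
t=11: S=-12, d=3, jump=0, S_12=-12
t=12: S=-12, d=1, jump=-1, S_13=-13
t=13: S=-13, d=6, jump=0, S_14=-13


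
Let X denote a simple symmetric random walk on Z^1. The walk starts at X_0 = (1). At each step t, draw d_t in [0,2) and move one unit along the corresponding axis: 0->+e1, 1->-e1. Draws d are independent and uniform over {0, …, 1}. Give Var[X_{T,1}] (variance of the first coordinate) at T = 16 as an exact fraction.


Outcome values over d=0..1: [1, -1]
Σy = 0, Σy² = 2, M = 2
μ = 0/2 = 0,  σ² = 2/2 − (0)² = 1
Independent increments: Var[X_16] = 16·σ² = 16·(1) = 16

16


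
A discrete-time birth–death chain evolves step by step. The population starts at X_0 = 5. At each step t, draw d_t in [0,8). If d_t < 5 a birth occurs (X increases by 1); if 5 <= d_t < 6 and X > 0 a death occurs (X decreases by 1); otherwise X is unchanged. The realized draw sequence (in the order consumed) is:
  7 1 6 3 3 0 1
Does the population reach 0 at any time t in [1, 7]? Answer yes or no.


no

t=0: X=5, d=7 → hold, X_1=5
t=1: X=5, d=1 → birth, X_2=6
t=2: X=6, d=6 → hold, X_3=6
t=3: X=6, d=3 → birth, X_4=7
t=4: X=7, d=3 → birth, X_5=8
t=5: X=8, d=0 → birth, X_6=9
t=6: X=9, d=1 → birth, X_7=10


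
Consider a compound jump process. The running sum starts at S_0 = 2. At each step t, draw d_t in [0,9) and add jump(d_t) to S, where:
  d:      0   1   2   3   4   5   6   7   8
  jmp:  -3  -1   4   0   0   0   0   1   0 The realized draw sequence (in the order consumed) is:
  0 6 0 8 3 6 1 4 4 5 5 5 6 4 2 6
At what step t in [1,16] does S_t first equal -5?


7

t=0: S=2, d=0, jump=-3, S_1=-1
t=1: S=-1, d=6, jump=0, S_2=-1
t=2: S=-1, d=0, jump=-3, S_3=-4
t=3: S=-4, d=8, jump=0, S_4=-4
t=4: S=-4, d=3, jump=0, S_5=-4
t=5: S=-4, d=6, jump=0, S_6=-4
t=6: S=-4, d=1, jump=-1, S_7=-5
t=7: S=-5, d=4, jump=0, S_8=-5
t=8: S=-5, d=4, jump=0, S_9=-5
t=9: S=-5, d=5, jump=0, S_10=-5
t=10: S=-5, d=5, jump=0, S_11=-5
t=11: S=-5, d=5, jump=0, S_12=-5
t=12: S=-5, d=6, jump=0, S_13=-5
t=13: S=-5, d=4, jump=0, S_14=-5
t=14: S=-5, d=2, jump=4, S_15=-1
t=15: S=-1, d=6, jump=0, S_16=-1


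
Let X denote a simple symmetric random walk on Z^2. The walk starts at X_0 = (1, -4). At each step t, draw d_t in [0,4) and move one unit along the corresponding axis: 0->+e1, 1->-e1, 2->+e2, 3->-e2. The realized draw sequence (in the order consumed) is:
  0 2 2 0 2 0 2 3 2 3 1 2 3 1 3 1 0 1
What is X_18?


(1, -2)

t=0: X=(1, -4), d=0 → +e1, X_1=(2, -4)
t=1: X=(2, -4), d=2 → +e2, X_2=(2, -3)
t=2: X=(2, -3), d=2 → +e2, X_3=(2, -2)
t=3: X=(2, -2), d=0 → +e1, X_4=(3, -2)
t=4: X=(3, -2), d=2 → +e2, X_5=(3, -1)
t=5: X=(3, -1), d=0 → +e1, X_6=(4, -1)
t=6: X=(4, -1), d=2 → +e2, X_7=(4, 0)
t=7: X=(4, 0), d=3 → -e2, X_8=(4, -1)
t=8: X=(4, -1), d=2 → +e2, X_9=(4, 0)
t=9: X=(4, 0), d=3 → -e2, X_10=(4, -1)
t=10: X=(4, -1), d=1 → -e1, X_11=(3, -1)
t=11: X=(3, -1), d=2 → +e2, X_12=(3, 0)
t=12: X=(3, 0), d=3 → -e2, X_13=(3, -1)
t=13: X=(3, -1), d=1 → -e1, X_14=(2, -1)
t=14: X=(2, -1), d=3 → -e2, X_15=(2, -2)
t=15: X=(2, -2), d=1 → -e1, X_16=(1, -2)
t=16: X=(1, -2), d=0 → +e1, X_17=(2, -2)
t=17: X=(2, -2), d=1 → -e1, X_18=(1, -2)


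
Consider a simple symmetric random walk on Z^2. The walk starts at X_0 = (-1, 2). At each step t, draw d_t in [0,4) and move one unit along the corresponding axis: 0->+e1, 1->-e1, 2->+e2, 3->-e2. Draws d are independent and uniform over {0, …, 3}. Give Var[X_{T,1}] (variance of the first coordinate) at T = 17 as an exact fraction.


Outcome values over d=0..3: [1, -1, 0, 0]
Σy = 0, Σy² = 2, M = 4
μ = 0/4 = 0,  σ² = 2/4 − (0)² = 1/2
Independent increments: Var[X_17] = 17·σ² = 17·(1/2) = 17/2

17/2


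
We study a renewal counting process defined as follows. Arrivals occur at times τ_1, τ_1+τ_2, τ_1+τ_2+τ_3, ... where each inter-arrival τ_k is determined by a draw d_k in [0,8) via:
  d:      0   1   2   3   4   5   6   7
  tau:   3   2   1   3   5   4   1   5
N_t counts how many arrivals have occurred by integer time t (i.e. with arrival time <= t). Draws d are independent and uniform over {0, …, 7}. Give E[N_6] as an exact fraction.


7439/4096

Inter-arrival values over d=0..7: [3, 2, 1, 3, 5, 4, 1, 5]
Each d has probability 1/8, so the pmf of τ is: f(1) = 1/4, f(2) = 1/8, f(3) = 1/4, f(4) = 1/8, f(5) = 1/4
Renewal equation for m(n) = E[N_n]: condition on τ_1 = k (if k <= n, one arrival plus a fresh copy on the remaining n−k steps): m(n) = F(n) + Σ_{k<=n} f(k)·m(n−k), where F(n) = P(τ <= n) and m(0) = 0
m(1) = F(1) = 1/4
m(2) = F(2) + f(1)·m(1) = 3/8 + 1/4·1/4 = 7/16
m(3) = F(3) + f(1)·m(2) + f(2)·m(1) = 5/8 + 1/4·7/16 + 1/8·1/4 = 49/64
m(4) = F(4) + f(1)·m(3) + f(2)·m(2) + f(3)·m(1) = 3/4 + 1/4·49/64 + 1/8·7/16 + 1/4·1/4 = 271/256
m(5) = F(5) + f(1)·m(4) + f(2)·m(3) + f(3)·m(2) + f(4)·m(1) = 1 + 1/4·271/256 + 1/8·49/64 + 1/4·7/16 + 1/8·1/4 = 1537/1024
m(6) = F(6) + f(1)·m(5) + f(2)·m(4) + f(3)·m(3) + f(4)·m(2) + f(5)·m(1) = 1 + 1/4·1537/1024 + 1/8·271/256 + 1/4·49/64 + 1/8·7/16 + 1/4·1/4 = 7439/4096
E[N_6] = m(6) = 7439/4096


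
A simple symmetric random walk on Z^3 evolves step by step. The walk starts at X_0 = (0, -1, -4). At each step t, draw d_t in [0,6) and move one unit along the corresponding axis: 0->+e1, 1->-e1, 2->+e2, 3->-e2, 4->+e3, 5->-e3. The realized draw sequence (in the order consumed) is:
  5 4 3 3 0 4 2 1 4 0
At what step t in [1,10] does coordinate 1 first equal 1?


5

t=0: X=(0, -1, -4), d=5 → -e3, X_1=(0, -1, -5)
t=1: X=(0, -1, -5), d=4 → +e3, X_2=(0, -1, -4)
t=2: X=(0, -1, -4), d=3 → -e2, X_3=(0, -2, -4)
t=3: X=(0, -2, -4), d=3 → -e2, X_4=(0, -3, -4)
t=4: X=(0, -3, -4), d=0 → +e1, X_5=(1, -3, -4)
t=5: X=(1, -3, -4), d=4 → +e3, X_6=(1, -3, -3)
t=6: X=(1, -3, -3), d=2 → +e2, X_7=(1, -2, -3)
t=7: X=(1, -2, -3), d=1 → -e1, X_8=(0, -2, -3)
t=8: X=(0, -2, -3), d=4 → +e3, X_9=(0, -2, -2)
t=9: X=(0, -2, -2), d=0 → +e1, X_10=(1, -2, -2)
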